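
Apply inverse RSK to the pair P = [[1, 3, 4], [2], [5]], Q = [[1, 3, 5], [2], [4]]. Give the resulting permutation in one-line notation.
Reverse the RSK construction: for i from n down to 1, find the cell of Q containing i, remove the entry at that cell from P, and reverse-bump it up through P; the value ejected from row 1 is w(i).

Step i=5: Q has 5 at row 1, column 3; remove that cell from P, ejecting 4. So w(5) = 4. P is now [[1, 3], [2], [5]].
Step i=4: Q has 4 at row 3, column 1; remove 5 from row 3 of P and reverse-bump: 5 enters row 2 and ejects 2; 2 enters row 1 and ejects 1. So w(4) = 1. P is now [[2, 3], [5]].
Step i=3: Q has 3 at row 1, column 2; remove that cell from P, ejecting 3. So w(3) = 3. P is now [[2], [5]].
Step i=2: Q has 2 at row 2, column 1; remove 5 from row 2 of P and reverse-bump: 5 enters row 1 and ejects 2. So w(2) = 2. P is now [[5]].
Step i=1: Q has 1 at row 1, column 1; remove that cell from P, ejecting 5. So w(1) = 5. P is now [].

So w = 5 2 3 1 4.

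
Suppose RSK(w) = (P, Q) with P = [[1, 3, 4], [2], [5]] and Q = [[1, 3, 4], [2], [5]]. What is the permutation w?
Reverse the RSK construction: for i from n down to 1, find the cell of Q containing i, remove the entry at that cell from P, and reverse-bump it up through P; the value ejected from row 1 is w(i).

Step i=5: Q has 5 at row 3, column 1; remove 5 from row 3 of P and reverse-bump: 5 enters row 2 and ejects 2; 2 enters row 1 and ejects 1. So w(5) = 1. P is now [[2, 3, 4], [5]].
Step i=4: Q has 4 at row 1, column 3; remove that cell from P, ejecting 4. So w(4) = 4. P is now [[2, 3], [5]].
Step i=3: Q has 3 at row 1, column 2; remove that cell from P, ejecting 3. So w(3) = 3. P is now [[2], [5]].
Step i=2: Q has 2 at row 2, column 1; remove 5 from row 2 of P and reverse-bump: 5 enters row 1 and ejects 2. So w(2) = 2. P is now [[5]].
Step i=1: Q has 1 at row 1, column 1; remove that cell from P, ejecting 5. So w(1) = 5. P is now [].

So w = 5 2 3 4 1.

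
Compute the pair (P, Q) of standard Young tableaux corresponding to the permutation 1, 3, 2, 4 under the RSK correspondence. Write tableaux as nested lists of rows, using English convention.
Insert each entry of the permutation into P by Schensted row insertion, recording in Q the position of each new cell.

Insert 1: appended to row 1. P = [[1]], Q = [[1]].
Insert 3: appended to row 1. P = [[1, 3]], Q = [[1, 2]].
Insert 2: 2 bumps 3 from row 1; 3 starts row 2. P = [[1, 2], [3]], Q = [[1, 2], [3]].
Insert 4: appended to row 1. P = [[1, 2, 4], [3]], Q = [[1, 2, 4], [3]].

So P = [[1, 2, 4], [3]], Q = [[1, 2, 4], [3]].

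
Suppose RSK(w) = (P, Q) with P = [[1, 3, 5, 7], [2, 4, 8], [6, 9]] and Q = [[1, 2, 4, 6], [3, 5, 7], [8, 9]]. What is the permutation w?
Reverse the RSK construction: for i from n down to 1, find the cell of Q containing i, remove the entry at that cell from P, and reverse-bump it up through P; the value ejected from row 1 is w(i).

Step i=9: Q has 9 at row 3, column 2; remove 9 from row 3 of P and reverse-bump: 9 enters row 2 and ejects 8; 8 enters row 1 and ejects 7. So w(9) = 7. P is now [[1, 3, 5, 8], [2, 4, 9], [6]].
Step i=8: Q has 8 at row 3, column 1; remove 6 from row 3 of P and reverse-bump: 6 enters row 2 and ejects 4; 4 enters row 1 and ejects 3. So w(8) = 3. P is now [[1, 4, 5, 8], [2, 6, 9]].
Step i=7: Q has 7 at row 2, column 3; remove 9 from row 2 of P and reverse-bump: 9 enters row 1 and ejects 8. So w(7) = 8. P is now [[1, 4, 5, 9], [2, 6]].
Step i=6: Q has 6 at row 1, column 4; remove that cell from P, ejecting 9. So w(6) = 9. P is now [[1, 4, 5], [2, 6]].
Step i=5: Q has 5 at row 2, column 2; remove 6 from row 2 of P and reverse-bump: 6 enters row 1 and ejects 5. So w(5) = 5. P is now [[1, 4, 6], [2]].
Step i=4: Q has 4 at row 1, column 3; remove that cell from P, ejecting 6. So w(4) = 6. P is now [[1, 4], [2]].
Step i=3: Q has 3 at row 2, column 1; remove 2 from row 2 of P and reverse-bump: 2 enters row 1 and ejects 1. So w(3) = 1. P is now [[2, 4]].
Step i=2: Q has 2 at row 1, column 2; remove that cell from P, ejecting 4. So w(2) = 4. P is now [[2]].
Step i=1: Q has 1 at row 1, column 1; remove that cell from P, ejecting 2. So w(1) = 2. P is now [].

So w = 2 4 1 6 5 9 8 3 7.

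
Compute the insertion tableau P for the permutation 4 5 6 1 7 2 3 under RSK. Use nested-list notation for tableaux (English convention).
P = [[1, 2, 3, 7], [4, 5, 6]]

Insert 4: appended to row 1. P = [[4]].
Insert 5: appended to row 1. P = [[4, 5]].
Insert 6: appended to row 1. P = [[4, 5, 6]].
Insert 1: 1 bumps 4 from row 1; 4 starts row 2. P = [[1, 5, 6], [4]].
Insert 7: appended to row 1. P = [[1, 5, 6, 7], [4]].
Insert 2: 2 bumps 5 from row 1; 5 appends to row 2. P = [[1, 2, 6, 7], [4, 5]].
Insert 3: 3 bumps 6 from row 1; 6 appends to row 2. P = [[1, 2, 3, 7], [4, 5, 6]].

So P = [[1, 2, 3, 7], [4, 5, 6]].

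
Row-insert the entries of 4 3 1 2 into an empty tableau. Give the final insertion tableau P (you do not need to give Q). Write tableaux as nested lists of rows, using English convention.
P = [[1, 2], [3], [4]]

After inserting 4: P = [[4]].
After inserting 3: P = [[3], [4]].
After inserting 1: P = [[1], [3], [4]].
After inserting 2: P = [[1, 2], [3], [4]].

So P = [[1, 2], [3], [4]].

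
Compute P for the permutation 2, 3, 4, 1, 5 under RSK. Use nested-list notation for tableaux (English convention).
Insert 2: appended to row 1. P = [[2]].
Insert 3: appended to row 1. P = [[2, 3]].
Insert 4: appended to row 1. P = [[2, 3, 4]].
Insert 1: 1 bumps 2 from row 1; 2 starts row 2. P = [[1, 3, 4], [2]].
Insert 5: appended to row 1. P = [[1, 3, 4, 5], [2]].

So P = [[1, 3, 4, 5], [2]].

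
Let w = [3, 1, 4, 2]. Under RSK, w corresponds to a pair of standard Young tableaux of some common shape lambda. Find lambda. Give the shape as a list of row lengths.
[2, 2]

RSK row insertion gives P = [[1, 2], [3, 4]], which has shape [2, 2].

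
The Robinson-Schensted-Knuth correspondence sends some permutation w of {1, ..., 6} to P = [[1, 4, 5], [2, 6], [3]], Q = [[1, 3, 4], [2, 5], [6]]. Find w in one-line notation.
Reverse the RSK construction: for i from n down to 1, find the cell of Q containing i, remove the entry at that cell from P, and reverse-bump it up through P; the value ejected from row 1 is w(i).

Step i=6: Q has 6 at row 3, column 1; remove 3 from row 3 of P and reverse-bump: 3 enters row 2 and ejects 2; 2 enters row 1 and ejects 1. So w(6) = 1. P is now [[2, 4, 5], [3, 6]].
Step i=5: Q has 5 at row 2, column 2; remove 6 from row 2 of P and reverse-bump: 6 enters row 1 and ejects 5. So w(5) = 5. P is now [[2, 4, 6], [3]].
Step i=4: Q has 4 at row 1, column 3; remove that cell from P, ejecting 6. So w(4) = 6. P is now [[2, 4], [3]].
Step i=3: Q has 3 at row 1, column 2; remove that cell from P, ejecting 4. So w(3) = 4. P is now [[2], [3]].
Step i=2: Q has 2 at row 2, column 1; remove 3 from row 2 of P and reverse-bump: 3 enters row 1 and ejects 2. So w(2) = 2. P is now [[3]].
Step i=1: Q has 1 at row 1, column 1; remove that cell from P, ejecting 3. So w(1) = 3. P is now [].

So w = 3 2 4 6 5 1.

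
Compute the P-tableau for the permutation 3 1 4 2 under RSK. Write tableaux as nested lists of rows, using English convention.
P = [[1, 2], [3, 4]]

Insert 3: appended to row 1. P = [[3]].
Insert 1: 1 bumps 3 from row 1; 3 starts row 2. P = [[1], [3]].
Insert 4: appended to row 1. P = [[1, 4], [3]].
Insert 2: 2 bumps 4 from row 1; 4 appends to row 2. P = [[1, 2], [3, 4]].

So P = [[1, 2], [3, 4]].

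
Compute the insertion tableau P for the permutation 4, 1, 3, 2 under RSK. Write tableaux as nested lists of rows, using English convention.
P = [[1, 2], [3], [4]]

After inserting 4: P = [[4]].
After inserting 1: P = [[1], [4]].
After inserting 3: P = [[1, 3], [4]].
After inserting 2: P = [[1, 2], [3], [4]].

So P = [[1, 2], [3], [4]].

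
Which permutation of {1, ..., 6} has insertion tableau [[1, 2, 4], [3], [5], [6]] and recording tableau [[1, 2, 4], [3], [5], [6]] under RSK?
Reverse the RSK construction: for i from n down to 1, find the cell of Q containing i, remove the entry at that cell from P, and reverse-bump it up through P; the value ejected from row 1 is w(i).

Step i=6: Q has 6 at row 4, column 1; remove 6 from row 4 of P and reverse-bump: 6 enters row 3 and ejects 5; 5 enters row 2 and ejects 3; 3 enters row 1 and ejects 2. So w(6) = 2. P is now [[1, 3, 4], [5], [6]].
Step i=5: Q has 5 at row 3, column 1; remove 6 from row 3 of P and reverse-bump: 6 enters row 2 and ejects 5; 5 enters row 1 and ejects 4. So w(5) = 4. P is now [[1, 3, 5], [6]].
Step i=4: Q has 4 at row 1, column 3; remove that cell from P, ejecting 5. So w(4) = 5. P is now [[1, 3], [6]].
Step i=3: Q has 3 at row 2, column 1; remove 6 from row 2 of P and reverse-bump: 6 enters row 1 and ejects 3. So w(3) = 3. P is now [[1, 6]].
Step i=2: Q has 2 at row 1, column 2; remove that cell from P, ejecting 6. So w(2) = 6. P is now [[1]].
Step i=1: Q has 1 at row 1, column 1; remove that cell from P, ejecting 1. So w(1) = 1. P is now [].

So w = 1 6 3 5 4 2.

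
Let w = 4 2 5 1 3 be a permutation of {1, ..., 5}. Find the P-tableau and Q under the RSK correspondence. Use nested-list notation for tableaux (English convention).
Insert each entry of the permutation into P by Schensted row insertion, recording in Q the position of each new cell.

Insert 4: appended to row 1. P = [[4]].
Insert 2: 2 bumps 4 from row 1; 4 starts row 2. P = [[2], [4]].
Insert 5: appended to row 1. P = [[2, 5], [4]].
Insert 1: 1 bumps 2 from row 1; 2 bumps 4 from row 2; 4 starts row 3. P = [[1, 5], [2], [4]].
Insert 3: 3 bumps 5 from row 1; 5 appends to row 2. P = [[1, 3], [2, 5], [4]].

So P = [[1, 3], [2, 5], [4]], Q = [[1, 3], [2, 5], [4]].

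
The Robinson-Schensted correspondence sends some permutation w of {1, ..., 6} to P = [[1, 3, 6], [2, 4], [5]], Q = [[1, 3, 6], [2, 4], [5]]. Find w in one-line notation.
Reverse the RSK construction: for i from n down to 1, find the cell of Q containing i, remove the entry at that cell from P, and reverse-bump it up through P; the value ejected from row 1 is w(i).

Step i=6: Q has 6 at row 1, column 3; remove that cell from P, ejecting 6. So w(6) = 6. P is now [[1, 3], [2, 4], [5]].
Step i=5: Q has 5 at row 3, column 1; remove 5 from row 3 of P and reverse-bump: 5 enters row 2 and ejects 4; 4 enters row 1 and ejects 3. So w(5) = 3. P is now [[1, 4], [2, 5]].
Step i=4: Q has 4 at row 2, column 2; remove 5 from row 2 of P and reverse-bump: 5 enters row 1 and ejects 4. So w(4) = 4. P is now [[1, 5], [2]].
Step i=3: Q has 3 at row 1, column 2; remove that cell from P, ejecting 5. So w(3) = 5. P is now [[1], [2]].
Step i=2: Q has 2 at row 2, column 1; remove 2 from row 2 of P and reverse-bump: 2 enters row 1 and ejects 1. So w(2) = 1. P is now [[2]].
Step i=1: Q has 1 at row 1, column 1; remove that cell from P, ejecting 2. So w(1) = 2. P is now [].

So w = 2 1 5 4 3 6.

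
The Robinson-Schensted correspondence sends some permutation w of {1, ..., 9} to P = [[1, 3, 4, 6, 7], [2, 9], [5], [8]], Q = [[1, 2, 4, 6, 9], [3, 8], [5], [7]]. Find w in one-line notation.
2 8 3 5 4 9 1 6 7

Reverse the RSK construction: for i from n down to 1, find the cell of Q containing i, remove the entry at that cell from P, and reverse-bump it up through P; the value ejected from row 1 is w(i).

Step i=9: Q has 9 at row 1, column 5; remove that cell from P, ejecting 7. So w(9) = 7. P is now [[1, 3, 4, 6], [2, 9], [5], [8]].
Step i=8: Q has 8 at row 2, column 2; remove 9 from row 2 of P and reverse-bump: 9 enters row 1 and ejects 6. So w(8) = 6. P is now [[1, 3, 4, 9], [2], [5], [8]].
Step i=7: Q has 7 at row 4, column 1; remove 8 from row 4 of P and reverse-bump: 8 enters row 3 and ejects 5; 5 enters row 2 and ejects 2; 2 enters row 1 and ejects 1. So w(7) = 1. P is now [[2, 3, 4, 9], [5], [8]].
Step i=6: Q has 6 at row 1, column 4; remove that cell from P, ejecting 9. So w(6) = 9. P is now [[2, 3, 4], [5], [8]].
Step i=5: Q has 5 at row 3, column 1; remove 8 from row 3 of P and reverse-bump: 8 enters row 2 and ejects 5; 5 enters row 1 and ejects 4. So w(5) = 4. P is now [[2, 3, 5], [8]].
Step i=4: Q has 4 at row 1, column 3; remove that cell from P, ejecting 5. So w(4) = 5. P is now [[2, 3], [8]].
Step i=3: Q has 3 at row 2, column 1; remove 8 from row 2 of P and reverse-bump: 8 enters row 1 and ejects 3. So w(3) = 3. P is now [[2, 8]].
Step i=2: Q has 2 at row 1, column 2; remove that cell from P, ejecting 8. So w(2) = 8. P is now [[2]].
Step i=1: Q has 1 at row 1, column 1; remove that cell from P, ejecting 2. So w(1) = 2. P is now [].

So w = 2 8 3 5 4 9 1 6 7.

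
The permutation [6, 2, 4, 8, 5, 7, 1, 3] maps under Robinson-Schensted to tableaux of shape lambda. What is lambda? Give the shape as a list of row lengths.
Row-insert each entry into an empty tableau.

After inserting 6: P = [[6]].
After inserting 2: P = [[2], [6]].
After inserting 4: P = [[2, 4], [6]].
After inserting 8: P = [[2, 4, 8], [6]].
After inserting 5: P = [[2, 4, 5], [6, 8]].
After inserting 7: P = [[2, 4, 5, 7], [6, 8]].
After inserting 1: P = [[1, 4, 5, 7], [2, 8], [6]].
After inserting 3: P = [[1, 3, 5, 7], [2, 4], [6, 8]].

The final insertion tableau P = [[1, 3, 5, 7], [2, 4], [6, 8]] has shape [4, 2, 2].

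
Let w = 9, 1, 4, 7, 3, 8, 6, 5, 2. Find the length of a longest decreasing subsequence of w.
5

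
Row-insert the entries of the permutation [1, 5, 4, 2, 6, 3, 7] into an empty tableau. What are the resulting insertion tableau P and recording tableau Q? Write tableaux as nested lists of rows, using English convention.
Insert each entry of the permutation into P by Schensted row insertion, recording in Q the position of each new cell.

Insert 1: appended to row 1. P = [[1]].
Insert 5: appended to row 1. P = [[1, 5]].
Insert 4: 4 bumps 5 from row 1; 5 starts row 2. P = [[1, 4], [5]].
Insert 2: 2 bumps 4 from row 1; 4 bumps 5 from row 2; 5 starts row 3. P = [[1, 2], [4], [5]].
Insert 6: appended to row 1. P = [[1, 2, 6], [4], [5]].
Insert 3: 3 bumps 6 from row 1; 6 appends to row 2. P = [[1, 2, 3], [4, 6], [5]].
Insert 7: appended to row 1. P = [[1, 2, 3, 7], [4, 6], [5]].

So P = [[1, 2, 3, 7], [4, 6], [5]], Q = [[1, 2, 5, 7], [3, 6], [4]].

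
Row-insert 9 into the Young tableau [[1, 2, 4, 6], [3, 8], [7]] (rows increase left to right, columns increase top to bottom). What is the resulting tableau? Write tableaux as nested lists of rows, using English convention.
9 is larger than every entry of row 1, so it is appended to row 1. The new tableau is [[1, 2, 4, 6, 9], [3, 8], [7]].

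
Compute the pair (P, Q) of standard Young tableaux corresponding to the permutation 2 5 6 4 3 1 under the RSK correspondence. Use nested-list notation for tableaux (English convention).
Insert each entry of the permutation into P by Schensted row insertion, recording in Q the position of each new cell.

Insert 2: appended to row 1. P = [[2]], Q = [[1]].
Insert 5: appended to row 1. P = [[2, 5]], Q = [[1, 2]].
Insert 6: appended to row 1. P = [[2, 5, 6]], Q = [[1, 2, 3]].
Insert 4: 4 bumps 5 from row 1; 5 starts row 2. P = [[2, 4, 6], [5]], Q = [[1, 2, 3], [4]].
Insert 3: 3 bumps 4 from row 1; 4 bumps 5 from row 2; 5 starts row 3. P = [[2, 3, 6], [4], [5]], Q = [[1, 2, 3], [4], [5]].
Insert 1: 1 bumps 2 from row 1; 2 bumps 4 from row 2; 4 bumps 5 from row 3; 5 starts row 4. P = [[1, 3, 6], [2], [4], [5]], Q = [[1, 2, 3], [4], [5], [6]].

So P = [[1, 3, 6], [2], [4], [5]], Q = [[1, 2, 3], [4], [5], [6]].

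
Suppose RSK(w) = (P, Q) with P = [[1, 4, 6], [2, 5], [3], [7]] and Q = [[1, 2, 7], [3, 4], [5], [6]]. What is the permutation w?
Reverse the RSK construction: for i from n down to 1, find the cell of Q containing i, remove the entry at that cell from P, and reverse-bump it up through P; the value ejected from row 1 is w(i).

Step i=7: Q has 7 at row 1, column 3; remove that cell from P, ejecting 6. So w(7) = 6. P is now [[1, 4], [2, 5], [3], [7]].
Step i=6: Q has 6 at row 4, column 1; remove 7 from row 4 of P and reverse-bump: 7 enters row 3 and ejects 3; 3 enters row 2 and ejects 2; 2 enters row 1 and ejects 1. So w(6) = 1. P is now [[2, 4], [3, 5], [7]].
Step i=5: Q has 5 at row 3, column 1; remove 7 from row 3 of P and reverse-bump: 7 enters row 2 and ejects 5; 5 enters row 1 and ejects 4. So w(5) = 4. P is now [[2, 5], [3, 7]].
Step i=4: Q has 4 at row 2, column 2; remove 7 from row 2 of P and reverse-bump: 7 enters row 1 and ejects 5. So w(4) = 5. P is now [[2, 7], [3]].
Step i=3: Q has 3 at row 2, column 1; remove 3 from row 2 of P and reverse-bump: 3 enters row 1 and ejects 2. So w(3) = 2. P is now [[3, 7]].
Step i=2: Q has 2 at row 1, column 2; remove that cell from P, ejecting 7. So w(2) = 7. P is now [[3]].
Step i=1: Q has 1 at row 1, column 1; remove that cell from P, ejecting 3. So w(1) = 3. P is now [].

So w = 3 7 2 5 4 1 6.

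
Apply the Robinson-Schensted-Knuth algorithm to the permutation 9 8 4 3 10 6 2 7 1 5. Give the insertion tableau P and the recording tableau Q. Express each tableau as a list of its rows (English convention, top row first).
Insert each entry of the permutation into P by Schensted row insertion, recording in Q the position of each new cell.

Insert 9: appended to row 1. P = [[9]], Q = [[1]].
Insert 8: 8 bumps 9 from row 1; 9 starts row 2. P = [[8], [9]], Q = [[1], [2]].
Insert 4: 4 bumps 8 from row 1; 8 bumps 9 from row 2; 9 starts row 3. P = [[4], [8], [9]], Q = [[1], [2], [3]].
Insert 3: 3 bumps 4 from row 1; 4 bumps 8 from row 2; 8 bumps 9 from row 3; 9 starts row 4. P = [[3], [4], [8], [9]], Q = [[1], [2], [3], [4]].
Insert 10: appended to row 1. P = [[3, 10], [4], [8], [9]], Q = [[1, 5], [2], [3], [4]].
Insert 6: 6 bumps 10 from row 1; 10 appends to row 2. P = [[3, 6], [4, 10], [8], [9]], Q = [[1, 5], [2, 6], [3], [4]].
Insert 2: 2 bumps 3 from row 1; 3 bumps 4 from row 2; 4 bumps 8 from row 3; 8 bumps 9 from row 4; 9 starts row 5. P = [[2, 6], [3, 10], [4], [8], [9]], Q = [[1, 5], [2, 6], [3], [4], [7]].
Insert 7: appended to row 1. P = [[2, 6, 7], [3, 10], [4], [8], [9]], Q = [[1, 5, 8], [2, 6], [3], [4], [7]].
Insert 1: 1 bumps 2 from row 1; 2 bumps 3 from row 2; 3 bumps 4 from row 3; 4 bumps 8 from row 4; 8 bumps 9 from row 5; 9 starts row 6. P = [[1, 6, 7], [2, 10], [3], [4], [8], [9]], Q = [[1, 5, 8], [2, 6], [3], [4], [7], [9]].
Insert 5: 5 bumps 6 from row 1; 6 bumps 10 from row 2; 10 appends to row 3. P = [[1, 5, 7], [2, 6], [3, 10], [4], [8], [9]], Q = [[1, 5, 8], [2, 6], [3, 10], [4], [7], [9]].

So P = [[1, 5, 7], [2, 6], [3, 10], [4], [8], [9]], Q = [[1, 5, 8], [2, 6], [3, 10], [4], [7], [9]].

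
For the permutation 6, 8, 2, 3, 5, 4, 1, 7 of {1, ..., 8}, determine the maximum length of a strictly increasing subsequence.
4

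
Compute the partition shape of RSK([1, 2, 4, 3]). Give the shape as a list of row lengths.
Row-insert each entry into an empty tableau.

After inserting 1: P = [[1]].
After inserting 2: P = [[1, 2]].
After inserting 4: P = [[1, 2, 4]].
After inserting 3: P = [[1, 2, 3], [4]].

The final insertion tableau P = [[1, 2, 3], [4]] has shape [3, 1].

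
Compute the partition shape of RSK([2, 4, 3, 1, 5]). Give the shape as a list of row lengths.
[3, 1, 1]

RSK row insertion gives P = [[1, 3, 5], [2], [4]], which has shape [3, 1, 1].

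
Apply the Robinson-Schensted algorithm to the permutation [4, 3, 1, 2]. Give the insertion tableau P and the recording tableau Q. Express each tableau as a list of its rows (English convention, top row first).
P = [[1, 2], [3], [4]], Q = [[1, 4], [2], [3]]

Insert each entry of the permutation into P by Schensted row insertion, recording in Q the position of each new cell.

Insert 4: appended to row 1. P = [[4]], Q = [[1]].
Insert 3: 3 bumps 4 from row 1; 4 starts row 2. P = [[3], [4]], Q = [[1], [2]].
Insert 1: 1 bumps 3 from row 1; 3 bumps 4 from row 2; 4 starts row 3. P = [[1], [3], [4]], Q = [[1], [2], [3]].
Insert 2: appended to row 1. P = [[1, 2], [3], [4]], Q = [[1, 4], [2], [3]].

So P = [[1, 2], [3], [4]], Q = [[1, 4], [2], [3]].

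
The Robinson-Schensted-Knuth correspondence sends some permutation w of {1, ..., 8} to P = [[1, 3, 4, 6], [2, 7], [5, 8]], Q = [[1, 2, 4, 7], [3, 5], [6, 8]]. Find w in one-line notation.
2 5 3 8 4 1 7 6

Reverse the RSK construction: for i from n down to 1, find the cell of Q containing i, remove the entry at that cell from P, and reverse-bump it up through P; the value ejected from row 1 is w(i).

Step i=8: Q has 8 at row 3, column 2; remove 8 from row 3 of P and reverse-bump: 8 enters row 2 and ejects 7; 7 enters row 1 and ejects 6. So w(8) = 6. P is now [[1, 3, 4, 7], [2, 8], [5]].
Step i=7: Q has 7 at row 1, column 4; remove that cell from P, ejecting 7. So w(7) = 7. P is now [[1, 3, 4], [2, 8], [5]].
Step i=6: Q has 6 at row 3, column 1; remove 5 from row 3 of P and reverse-bump: 5 enters row 2 and ejects 2; 2 enters row 1 and ejects 1. So w(6) = 1. P is now [[2, 3, 4], [5, 8]].
Step i=5: Q has 5 at row 2, column 2; remove 8 from row 2 of P and reverse-bump: 8 enters row 1 and ejects 4. So w(5) = 4. P is now [[2, 3, 8], [5]].
Step i=4: Q has 4 at row 1, column 3; remove that cell from P, ejecting 8. So w(4) = 8. P is now [[2, 3], [5]].
Step i=3: Q has 3 at row 2, column 1; remove 5 from row 2 of P and reverse-bump: 5 enters row 1 and ejects 3. So w(3) = 3. P is now [[2, 5]].
Step i=2: Q has 2 at row 1, column 2; remove that cell from P, ejecting 5. So w(2) = 5. P is now [[2]].
Step i=1: Q has 1 at row 1, column 1; remove that cell from P, ejecting 2. So w(1) = 2. P is now [].

So w = 2 5 3 8 4 1 7 6.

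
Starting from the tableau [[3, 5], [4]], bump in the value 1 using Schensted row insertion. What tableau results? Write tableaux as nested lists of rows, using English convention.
In row 1, 1 replaces 3 (the leftmost entry greater than 1); 3 is bumped to row 2. In row 2, 3 replaces 4 (the leftmost entry greater than 3); 4 is bumped to row 3. 4 starts a new row 3. The new tableau is [[1, 5], [3], [4]].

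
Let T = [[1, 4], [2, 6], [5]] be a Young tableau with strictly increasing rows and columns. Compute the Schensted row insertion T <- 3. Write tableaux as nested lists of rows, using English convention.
[[1, 3], [2, 4], [5, 6]]

In row 1, 3 replaces 4 (the leftmost entry greater than 3); 4 is bumped to row 2. In row 2, 4 replaces 6 (the leftmost entry greater than 4); 6 is bumped to row 3. 6 is appended to row 3. The new tableau is [[1, 3], [2, 4], [5, 6]].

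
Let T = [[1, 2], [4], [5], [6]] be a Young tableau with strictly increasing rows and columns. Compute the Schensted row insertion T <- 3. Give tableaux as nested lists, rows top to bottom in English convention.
3 is larger than every entry of row 1, so it is appended to row 1. The new tableau is [[1, 2, 3], [4], [5], [6]].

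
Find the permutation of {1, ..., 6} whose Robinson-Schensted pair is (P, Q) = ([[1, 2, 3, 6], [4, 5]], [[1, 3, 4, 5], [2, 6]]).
Reverse the RSK construction: for i from n down to 1, find the cell of Q containing i, remove the entry at that cell from P, and reverse-bump it up through P; the value ejected from row 1 is w(i).

Step i=6: Q has 6 at row 2, column 2; remove 5 from row 2 of P and reverse-bump: 5 enters row 1 and ejects 3. So w(6) = 3. P is now [[1, 2, 5, 6], [4]].
Step i=5: Q has 5 at row 1, column 4; remove that cell from P, ejecting 6. So w(5) = 6. P is now [[1, 2, 5], [4]].
Step i=4: Q has 4 at row 1, column 3; remove that cell from P, ejecting 5. So w(4) = 5. P is now [[1, 2], [4]].
Step i=3: Q has 3 at row 1, column 2; remove that cell from P, ejecting 2. So w(3) = 2. P is now [[1], [4]].
Step i=2: Q has 2 at row 2, column 1; remove 4 from row 2 of P and reverse-bump: 4 enters row 1 and ejects 1. So w(2) = 1. P is now [[4]].
Step i=1: Q has 1 at row 1, column 1; remove that cell from P, ejecting 4. So w(1) = 4. P is now [].

So w = 4 1 2 5 6 3.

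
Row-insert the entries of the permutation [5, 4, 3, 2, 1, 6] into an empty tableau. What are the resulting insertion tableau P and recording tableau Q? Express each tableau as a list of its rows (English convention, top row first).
P = [[1, 6], [2], [3], [4], [5]], Q = [[1, 6], [2], [3], [4], [5]]

Insert each entry of the permutation into P by Schensted row insertion, recording in Q the position of each new cell.

Insert 5: appended to row 1. P = [[5]].
Insert 4: 4 bumps 5 from row 1; 5 starts row 2. P = [[4], [5]].
Insert 3: 3 bumps 4 from row 1; 4 bumps 5 from row 2; 5 starts row 3. P = [[3], [4], [5]].
Insert 2: 2 bumps 3 from row 1; 3 bumps 4 from row 2; 4 bumps 5 from row 3; 5 starts row 4. P = [[2], [3], [4], [5]].
Insert 1: 1 bumps 2 from row 1; 2 bumps 3 from row 2; 3 bumps 4 from row 3; 4 bumps 5 from row 4; 5 starts row 5. P = [[1], [2], [3], [4], [5]].
Insert 6: appended to row 1. P = [[1, 6], [2], [3], [4], [5]].

So P = [[1, 6], [2], [3], [4], [5]], Q = [[1, 6], [2], [3], [4], [5]].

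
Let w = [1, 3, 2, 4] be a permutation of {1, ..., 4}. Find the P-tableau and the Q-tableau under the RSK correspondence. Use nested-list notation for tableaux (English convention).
Insert each entry of the permutation into P by Schensted row insertion, recording in Q the position of each new cell.

Insert 1: appended to row 1. P = [[1]], Q = [[1]].
Insert 3: appended to row 1. P = [[1, 3]], Q = [[1, 2]].
Insert 2: 2 bumps 3 from row 1; 3 starts row 2. P = [[1, 2], [3]], Q = [[1, 2], [3]].
Insert 4: appended to row 1. P = [[1, 2, 4], [3]], Q = [[1, 2, 4], [3]].

So P = [[1, 2, 4], [3]], Q = [[1, 2, 4], [3]].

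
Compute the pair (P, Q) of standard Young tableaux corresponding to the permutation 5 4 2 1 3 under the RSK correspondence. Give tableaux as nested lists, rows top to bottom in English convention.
Insert each entry of the permutation into P by Schensted row insertion, recording in Q the position of each new cell.

Insert 5: appended to row 1. P = [[5]], Q = [[1]].
Insert 4: 4 bumps 5 from row 1; 5 starts row 2. P = [[4], [5]], Q = [[1], [2]].
Insert 2: 2 bumps 4 from row 1; 4 bumps 5 from row 2; 5 starts row 3. P = [[2], [4], [5]], Q = [[1], [2], [3]].
Insert 1: 1 bumps 2 from row 1; 2 bumps 4 from row 2; 4 bumps 5 from row 3; 5 starts row 4. P = [[1], [2], [4], [5]], Q = [[1], [2], [3], [4]].
Insert 3: appended to row 1. P = [[1, 3], [2], [4], [5]], Q = [[1, 5], [2], [3], [4]].

So P = [[1, 3], [2], [4], [5]], Q = [[1, 5], [2], [3], [4]].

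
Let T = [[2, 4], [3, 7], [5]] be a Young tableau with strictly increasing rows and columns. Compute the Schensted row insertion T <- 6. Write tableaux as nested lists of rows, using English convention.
6 is larger than every entry of row 1, so it is appended to row 1. The new tableau is [[2, 4, 6], [3, 7], [5]].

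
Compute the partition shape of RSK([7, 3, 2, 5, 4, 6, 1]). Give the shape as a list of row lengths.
Row-insert each entry into an empty tableau.

After inserting 7: P = [[7]].
After inserting 3: P = [[3], [7]].
After inserting 2: P = [[2], [3], [7]].
After inserting 5: P = [[2, 5], [3], [7]].
After inserting 4: P = [[2, 4], [3, 5], [7]].
After inserting 6: P = [[2, 4, 6], [3, 5], [7]].
After inserting 1: P = [[1, 4, 6], [2, 5], [3], [7]].

The final insertion tableau P = [[1, 4, 6], [2, 5], [3], [7]] has shape [3, 2, 1, 1].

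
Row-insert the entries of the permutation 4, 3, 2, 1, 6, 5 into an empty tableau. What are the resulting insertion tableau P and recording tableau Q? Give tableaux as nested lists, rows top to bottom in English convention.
P = [[1, 5], [2, 6], [3], [4]], Q = [[1, 5], [2, 6], [3], [4]]

Insert each entry of the permutation into P by Schensted row insertion, recording in Q the position of each new cell.

Insert 4: appended to row 1. P = [[4]], Q = [[1]].
Insert 3: 3 bumps 4 from row 1; 4 starts row 2. P = [[3], [4]], Q = [[1], [2]].
Insert 2: 2 bumps 3 from row 1; 3 bumps 4 from row 2; 4 starts row 3. P = [[2], [3], [4]], Q = [[1], [2], [3]].
Insert 1: 1 bumps 2 from row 1; 2 bumps 3 from row 2; 3 bumps 4 from row 3; 4 starts row 4. P = [[1], [2], [3], [4]], Q = [[1], [2], [3], [4]].
Insert 6: appended to row 1. P = [[1, 6], [2], [3], [4]], Q = [[1, 5], [2], [3], [4]].
Insert 5: 5 bumps 6 from row 1; 6 appends to row 2. P = [[1, 5], [2, 6], [3], [4]], Q = [[1, 5], [2, 6], [3], [4]].

So P = [[1, 5], [2, 6], [3], [4]], Q = [[1, 5], [2, 6], [3], [4]].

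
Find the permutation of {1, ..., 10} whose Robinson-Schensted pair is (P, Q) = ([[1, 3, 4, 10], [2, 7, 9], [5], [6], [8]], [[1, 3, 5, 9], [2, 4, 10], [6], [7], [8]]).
6 2 8 7 9 5 3 1 10 4

Reverse the RSK construction: for i from n down to 1, find the cell of Q containing i, remove the entry at that cell from P, and reverse-bump it up through P; the value ejected from row 1 is w(i).

Step i=10: Q has 10 at row 2, column 3; remove 9 from row 2 of P and reverse-bump: 9 enters row 1 and ejects 4. So w(10) = 4. P is now [[1, 3, 9, 10], [2, 7], [5], [6], [8]].
Step i=9: Q has 9 at row 1, column 4; remove that cell from P, ejecting 10. So w(9) = 10. P is now [[1, 3, 9], [2, 7], [5], [6], [8]].
Step i=8: Q has 8 at row 5, column 1; remove 8 from row 5 of P and reverse-bump: 8 enters row 4 and ejects 6; 6 enters row 3 and ejects 5; 5 enters row 2 and ejects 2; 2 enters row 1 and ejects 1. So w(8) = 1. P is now [[2, 3, 9], [5, 7], [6], [8]].
Step i=7: Q has 7 at row 4, column 1; remove 8 from row 4 of P and reverse-bump: 8 enters row 3 and ejects 6; 6 enters row 2 and ejects 5; 5 enters row 1 and ejects 3. So w(7) = 3. P is now [[2, 5, 9], [6, 7], [8]].
Step i=6: Q has 6 at row 3, column 1; remove 8 from row 3 of P and reverse-bump: 8 enters row 2 and ejects 7; 7 enters row 1 and ejects 5. So w(6) = 5. P is now [[2, 7, 9], [6, 8]].
Step i=5: Q has 5 at row 1, column 3; remove that cell from P, ejecting 9. So w(5) = 9. P is now [[2, 7], [6, 8]].
Step i=4: Q has 4 at row 2, column 2; remove 8 from row 2 of P and reverse-bump: 8 enters row 1 and ejects 7. So w(4) = 7. P is now [[2, 8], [6]].
Step i=3: Q has 3 at row 1, column 2; remove that cell from P, ejecting 8. So w(3) = 8. P is now [[2], [6]].
Step i=2: Q has 2 at row 2, column 1; remove 6 from row 2 of P and reverse-bump: 6 enters row 1 and ejects 2. So w(2) = 2. P is now [[6]].
Step i=1: Q has 1 at row 1, column 1; remove that cell from P, ejecting 6. So w(1) = 6. P is now [].

So w = 6 2 8 7 9 5 3 1 10 4.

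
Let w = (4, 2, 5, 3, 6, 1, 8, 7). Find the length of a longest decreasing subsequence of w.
3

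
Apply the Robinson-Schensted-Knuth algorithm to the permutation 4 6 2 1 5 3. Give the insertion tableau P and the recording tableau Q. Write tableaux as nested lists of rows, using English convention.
P = [[1, 3], [2, 5], [4, 6]], Q = [[1, 2], [3, 5], [4, 6]]

Insert each entry of the permutation into P by Schensted row insertion, recording in Q the position of each new cell.

After inserting 4: P = [[4]].
After inserting 6: P = [[4, 6]].
After inserting 2: P = [[2, 6], [4]].
After inserting 1: P = [[1, 6], [2], [4]].
After inserting 5: P = [[1, 5], [2, 6], [4]].
After inserting 3: P = [[1, 3], [2, 5], [4, 6]].

So P = [[1, 3], [2, 5], [4, 6]], Q = [[1, 2], [3, 5], [4, 6]].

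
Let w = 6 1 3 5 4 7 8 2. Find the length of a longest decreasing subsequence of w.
4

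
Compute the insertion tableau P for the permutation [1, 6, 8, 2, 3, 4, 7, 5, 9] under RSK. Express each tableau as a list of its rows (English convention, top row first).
P = [[1, 2, 3, 4, 5, 9], [6, 7], [8]]

Insert 1: appended to row 1. P = [[1]].
Insert 6: appended to row 1. P = [[1, 6]].
Insert 8: appended to row 1. P = [[1, 6, 8]].
Insert 2: 2 bumps 6 from row 1; 6 starts row 2. P = [[1, 2, 8], [6]].
Insert 3: 3 bumps 8 from row 1; 8 appends to row 2. P = [[1, 2, 3], [6, 8]].
Insert 4: appended to row 1. P = [[1, 2, 3, 4], [6, 8]].
Insert 7: appended to row 1. P = [[1, 2, 3, 4, 7], [6, 8]].
Insert 5: 5 bumps 7 from row 1; 7 bumps 8 from row 2; 8 starts row 3. P = [[1, 2, 3, 4, 5], [6, 7], [8]].
Insert 9: appended to row 1. P = [[1, 2, 3, 4, 5, 9], [6, 7], [8]].

So P = [[1, 2, 3, 4, 5, 9], [6, 7], [8]].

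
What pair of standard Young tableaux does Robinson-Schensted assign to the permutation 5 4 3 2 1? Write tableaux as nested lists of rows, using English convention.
P = [[1], [2], [3], [4], [5]], Q = [[1], [2], [3], [4], [5]]

Insert each entry of the permutation into P by Schensted row insertion, recording in Q the position of each new cell.

Insert 5: appended to row 1. P = [[5]], Q = [[1]].
Insert 4: 4 bumps 5 from row 1; 5 starts row 2. P = [[4], [5]], Q = [[1], [2]].
Insert 3: 3 bumps 4 from row 1; 4 bumps 5 from row 2; 5 starts row 3. P = [[3], [4], [5]], Q = [[1], [2], [3]].
Insert 2: 2 bumps 3 from row 1; 3 bumps 4 from row 2; 4 bumps 5 from row 3; 5 starts row 4. P = [[2], [3], [4], [5]], Q = [[1], [2], [3], [4]].
Insert 1: 1 bumps 2 from row 1; 2 bumps 3 from row 2; 3 bumps 4 from row 3; 4 bumps 5 from row 4; 5 starts row 5. P = [[1], [2], [3], [4], [5]], Q = [[1], [2], [3], [4], [5]].

So P = [[1], [2], [3], [4], [5]], Q = [[1], [2], [3], [4], [5]].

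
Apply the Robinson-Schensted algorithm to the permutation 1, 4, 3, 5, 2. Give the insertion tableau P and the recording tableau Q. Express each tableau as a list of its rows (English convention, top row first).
P = [[1, 2, 5], [3], [4]], Q = [[1, 2, 4], [3], [5]]

Insert each entry of the permutation into P by Schensted row insertion, recording in Q the position of each new cell.

Insert 1: appended to row 1. P = [[1]].
Insert 4: appended to row 1. P = [[1, 4]].
Insert 3: 3 bumps 4 from row 1; 4 starts row 2. P = [[1, 3], [4]].
Insert 5: appended to row 1. P = [[1, 3, 5], [4]].
Insert 2: 2 bumps 3 from row 1; 3 bumps 4 from row 2; 4 starts row 3. P = [[1, 2, 5], [3], [4]].

So P = [[1, 2, 5], [3], [4]], Q = [[1, 2, 4], [3], [5]].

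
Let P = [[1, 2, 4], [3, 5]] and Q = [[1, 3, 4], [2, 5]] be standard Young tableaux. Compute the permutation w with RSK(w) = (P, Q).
3 1 2 5 4

Reverse RSK: for i = n, n-1, ..., 1, locate i in Q, remove the corresponding corner cell from P, and reverse-bump its entry up through P; the value ejected from row 1 is w(i).

So w = 3 1 2 5 4.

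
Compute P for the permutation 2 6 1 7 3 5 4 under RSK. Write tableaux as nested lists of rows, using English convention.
P = [[1, 3, 4], [2, 5, 7], [6]]

Insert 2: appended to row 1. P = [[2]].
Insert 6: appended to row 1. P = [[2, 6]].
Insert 1: 1 bumps 2 from row 1; 2 starts row 2. P = [[1, 6], [2]].
Insert 7: appended to row 1. P = [[1, 6, 7], [2]].
Insert 3: 3 bumps 6 from row 1; 6 appends to row 2. P = [[1, 3, 7], [2, 6]].
Insert 5: 5 bumps 7 from row 1; 7 appends to row 2. P = [[1, 3, 5], [2, 6, 7]].
Insert 4: 4 bumps 5 from row 1; 5 bumps 6 from row 2; 6 starts row 3. P = [[1, 3, 4], [2, 5, 7], [6]].

So P = [[1, 3, 4], [2, 5, 7], [6]].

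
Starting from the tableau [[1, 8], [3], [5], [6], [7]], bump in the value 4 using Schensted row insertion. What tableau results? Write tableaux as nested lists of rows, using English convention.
In row 1, 4 replaces 8 (the leftmost entry greater than 4); 8 is bumped to row 2. 8 is appended to row 2. The new tableau is [[1, 4], [3, 8], [5], [6], [7]].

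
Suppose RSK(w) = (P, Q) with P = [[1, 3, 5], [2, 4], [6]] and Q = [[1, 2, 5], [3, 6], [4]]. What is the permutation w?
Reverse the RSK construction: for i from n down to 1, find the cell of Q containing i, remove the entry at that cell from P, and reverse-bump it up through P; the value ejected from row 1 is w(i).

Step i=6: Q has 6 at row 2, column 2; remove 4 from row 2 of P and reverse-bump: 4 enters row 1 and ejects 3. So w(6) = 3. P is now [[1, 4, 5], [2], [6]].
Step i=5: Q has 5 at row 1, column 3; remove that cell from P, ejecting 5. So w(5) = 5. P is now [[1, 4], [2], [6]].
Step i=4: Q has 4 at row 3, column 1; remove 6 from row 3 of P and reverse-bump: 6 enters row 2 and ejects 2; 2 enters row 1 and ejects 1. So w(4) = 1. P is now [[2, 4], [6]].
Step i=3: Q has 3 at row 2, column 1; remove 6 from row 2 of P and reverse-bump: 6 enters row 1 and ejects 4. So w(3) = 4. P is now [[2, 6]].
Step i=2: Q has 2 at row 1, column 2; remove that cell from P, ejecting 6. So w(2) = 6. P is now [[2]].
Step i=1: Q has 1 at row 1, column 1; remove that cell from P, ejecting 2. So w(1) = 2. P is now [].

So w = 2 6 4 1 5 3.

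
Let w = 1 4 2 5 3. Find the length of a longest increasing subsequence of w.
3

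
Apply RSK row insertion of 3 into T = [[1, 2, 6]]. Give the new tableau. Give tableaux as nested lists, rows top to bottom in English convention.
[[1, 2, 3], [6]]

In row 1, 3 replaces 6 (the leftmost entry greater than 3); 6 is bumped to row 2. 6 starts a new row 2. The new tableau is [[1, 2, 3], [6]].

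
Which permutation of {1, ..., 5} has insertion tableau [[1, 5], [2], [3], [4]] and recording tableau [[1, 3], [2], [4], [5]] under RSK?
4 3 5 2 1

Reverse the RSK construction: for i from n down to 1, find the cell of Q containing i, remove the entry at that cell from P, and reverse-bump it up through P; the value ejected from row 1 is w(i).

Step i=5: Q has 5 at row 4, column 1; remove 4 from row 4 of P and reverse-bump: 4 enters row 3 and ejects 3; 3 enters row 2 and ejects 2; 2 enters row 1 and ejects 1. So w(5) = 1. P is now [[2, 5], [3], [4]].
Step i=4: Q has 4 at row 3, column 1; remove 4 from row 3 of P and reverse-bump: 4 enters row 2 and ejects 3; 3 enters row 1 and ejects 2. So w(4) = 2. P is now [[3, 5], [4]].
Step i=3: Q has 3 at row 1, column 2; remove that cell from P, ejecting 5. So w(3) = 5. P is now [[3], [4]].
Step i=2: Q has 2 at row 2, column 1; remove 4 from row 2 of P and reverse-bump: 4 enters row 1 and ejects 3. So w(2) = 3. P is now [[4]].
Step i=1: Q has 1 at row 1, column 1; remove that cell from P, ejecting 4. So w(1) = 4. P is now [].

So w = 4 3 5 2 1.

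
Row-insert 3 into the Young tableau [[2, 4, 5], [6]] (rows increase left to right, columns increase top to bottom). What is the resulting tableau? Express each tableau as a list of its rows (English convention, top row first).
[[2, 3, 5], [4], [6]]

In row 1, 3 replaces 4 (the leftmost entry greater than 3); 4 is bumped to row 2. In row 2, 4 replaces 6 (the leftmost entry greater than 4); 6 is bumped to row 3. 6 starts a new row 3. The new tableau is [[2, 3, 5], [4], [6]].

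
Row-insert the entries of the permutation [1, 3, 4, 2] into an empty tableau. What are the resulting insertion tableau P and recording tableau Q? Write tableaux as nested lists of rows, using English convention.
Insert each entry of the permutation into P by Schensted row insertion, recording in Q the position of each new cell.

Insert 1: appended to row 1. P = [[1]], Q = [[1]].
Insert 3: appended to row 1. P = [[1, 3]], Q = [[1, 2]].
Insert 4: appended to row 1. P = [[1, 3, 4]], Q = [[1, 2, 3]].
Insert 2: 2 bumps 3 from row 1; 3 starts row 2. P = [[1, 2, 4], [3]], Q = [[1, 2, 3], [4]].

So P = [[1, 2, 4], [3]], Q = [[1, 2, 3], [4]].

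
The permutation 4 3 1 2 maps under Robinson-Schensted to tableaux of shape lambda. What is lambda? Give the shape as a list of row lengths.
Row-insert each entry into an empty tableau.

After inserting 4: P = [[4]].
After inserting 3: P = [[3], [4]].
After inserting 1: P = [[1], [3], [4]].
After inserting 2: P = [[1, 2], [3], [4]].

The final insertion tableau P = [[1, 2], [3], [4]] has shape [2, 1, 1].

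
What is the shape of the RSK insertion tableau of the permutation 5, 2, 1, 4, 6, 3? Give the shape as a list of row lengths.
Row-insert each entry into an empty tableau.

After inserting 5: P = [[5]].
After inserting 2: P = [[2], [5]].
After inserting 1: P = [[1], [2], [5]].
After inserting 4: P = [[1, 4], [2], [5]].
After inserting 6: P = [[1, 4, 6], [2], [5]].
After inserting 3: P = [[1, 3, 6], [2, 4], [5]].

The final insertion tableau P = [[1, 3, 6], [2, 4], [5]] has shape [3, 2, 1].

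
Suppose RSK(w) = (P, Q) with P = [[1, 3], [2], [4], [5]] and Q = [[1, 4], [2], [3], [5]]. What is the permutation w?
5 4 2 3 1

Reverse the RSK construction: for i from n down to 1, find the cell of Q containing i, remove the entry at that cell from P, and reverse-bump it up through P; the value ejected from row 1 is w(i).

Step i=5: Q has 5 at row 4, column 1; remove 5 from row 4 of P and reverse-bump: 5 enters row 3 and ejects 4; 4 enters row 2 and ejects 2; 2 enters row 1 and ejects 1. So w(5) = 1. P is now [[2, 3], [4], [5]].
Step i=4: Q has 4 at row 1, column 2; remove that cell from P, ejecting 3. So w(4) = 3. P is now [[2], [4], [5]].
Step i=3: Q has 3 at row 3, column 1; remove 5 from row 3 of P and reverse-bump: 5 enters row 2 and ejects 4; 4 enters row 1 and ejects 2. So w(3) = 2. P is now [[4], [5]].
Step i=2: Q has 2 at row 2, column 1; remove 5 from row 2 of P and reverse-bump: 5 enters row 1 and ejects 4. So w(2) = 4. P is now [[5]].
Step i=1: Q has 1 at row 1, column 1; remove that cell from P, ejecting 5. So w(1) = 5. P is now [].

So w = 5 4 2 3 1.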